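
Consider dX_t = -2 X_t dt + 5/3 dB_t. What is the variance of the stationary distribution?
lim Var(X_t) = 25/36

The OU SDE dX = -theta X dt + sigma dB admits the integrating factor exp(theta t): d(exp(theta t) X_t) = sigma exp(theta t) dB_t. Integrating from 0 to t gives X_t = x_0 * exp(-theta t) + sigma * int_0^t exp(-theta (t-s)) dB_s for any initial x_0. The Itô integral has variance (by the Itô isometry) sigma^2 * int_0^t exp(-2 theta (t - s)) ds = sigma^2 * (1 - exp(-2 theta t)) / (2 theta), independent of x_0.
With theta = 2, sigma = 5/3:
  Var(X_t) = (5/3)^2 * (1 - exp(-2*2 t)) / (2 * 2) = 25/36 - 25*exp(-4*t)/36.
As t -> infinity, exp(-2*2 t) -> 0, so the stationary variance is sigma^2 / (2 theta) = 25/36.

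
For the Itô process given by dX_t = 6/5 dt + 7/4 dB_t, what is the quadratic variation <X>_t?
<X>_t = 49*t/16

For an Itô process dX_t = a(t) dt + b(t) dB_t, the quadratic variation is <X>_t = int_0^t b(s)^2 ds (the drift term does not contribute). Here b(s) = 7/4, so
  b(s)^2 = 49/16.
Integrating from 0 to t:
  <X>_t = int_0^t (49/16) ds = 49*t/16.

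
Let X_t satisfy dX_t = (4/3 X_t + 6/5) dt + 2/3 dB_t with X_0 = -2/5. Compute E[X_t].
E[X_t] = exp(4*t/3)/2 - 9/10

Taking expectations and using E[dB_t] = 0, the mean m(t) = E[X_t] satisfies the ODE m'(t) = a m(t) + b with m(0) = x_0. With a = 4/3, b = 6/5, x_0 = -2/5, the solution is
  m(t) = x_0 * exp(a t) + (b/a) * (exp(a t) - 1)
       = (-2/5) * exp((4/3) t) + ((6/5)/(4/3)) * (exp((4/3) t) - 1)
       = exp(4*t/3)/2 - 9/10.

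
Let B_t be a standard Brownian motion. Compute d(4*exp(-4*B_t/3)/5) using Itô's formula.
d(4*exp(-4*B_t/3)/5) = (32*exp(-4*B_t/3)/45) dt + (-16*exp(-4*B_t/3)/15) dB_t

Itô's formula for f(B_t) gives d f(B_t) = f'(B_t) dB_t + (1/2) f''(B_t) dt. Compute derivatives of f(x) = 4*exp(-4*x/3)/5:
  f'(x)  = -16*exp(-4*x/3)/15
  f''(x) = 64*exp(-4*x/3)/45
Substitute x = B_t and multiply the f'' term by 1/2:
  drift     = (1/2) * (64*exp(-4*x/3)/45) evaluated at B_t = 32*exp(-4*B_t/3)/45
  diffusion = (-16*exp(-4*x/3)/15) evaluated at B_t = -16*exp(-4*B_t/3)/15
Therefore d(4*exp(-4*B_t/3)/5) = (32*exp(-4*B_t/3)/45) dt + (-16*exp(-4*B_t/3)/15) dB_t.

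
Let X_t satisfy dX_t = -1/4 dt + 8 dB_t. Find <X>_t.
<X>_t = 64*t

For an Itô process dX_t = a(t) dt + b(t) dB_t, the quadratic variation is <X>_t = int_0^t b(s)^2 ds (the drift term does not contribute). Here b(s) = 8, so
  b(s)^2 = 64.
Integrating from 0 to t:
  <X>_t = int_0^t (64) ds = 64*t.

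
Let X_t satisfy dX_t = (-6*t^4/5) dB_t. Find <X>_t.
<X>_t = 4*t^9/25

For an Itô process dX_t = a(t) dt + b(t) dB_t, the quadratic variation is <X>_t = int_0^t b(s)^2 ds (the drift term does not contribute). Here b(s) = -6*s^4/5, so
  b(s)^2 = 36*s^8/25.
Integrating from 0 to t:
  <X>_t = int_0^t (36*s^8/25) ds = 4*t^9/25.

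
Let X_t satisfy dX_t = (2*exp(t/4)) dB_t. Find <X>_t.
<X>_t = 8*exp(t/2) - 8

For an Itô process dX_t = a(t) dt + b(t) dB_t, the quadratic variation is <X>_t = int_0^t b(s)^2 ds (the drift term does not contribute). Here b(s) = 2*exp(s/4), so
  b(s)^2 = 4*exp(s/2).
Integrating from 0 to t:
  <X>_t = int_0^t (4*exp(s/2)) ds = 8*exp(t/2) - 8.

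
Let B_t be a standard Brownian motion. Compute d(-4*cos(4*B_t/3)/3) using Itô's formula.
d(-4*cos(4*B_t/3)/3) = (32*cos(4*B_t/3)/27) dt + (16*sin(4*B_t/3)/9) dB_t

Itô's formula for f(B_t) gives d f(B_t) = f'(B_t) dB_t + (1/2) f''(B_t) dt. Compute derivatives of f(x) = -4*cos(4*x/3)/3:
  f'(x)  = 16*sin(4*x/3)/9
  f''(x) = 64*cos(4*x/3)/27
Substitute x = B_t and multiply the f'' term by 1/2:
  drift     = (1/2) * (64*cos(4*x/3)/27) evaluated at B_t = 32*cos(4*B_t/3)/27
  diffusion = (16*sin(4*x/3)/9) evaluated at B_t = 16*sin(4*B_t/3)/9
Therefore d(-4*cos(4*B_t/3)/3) = (32*cos(4*B_t/3)/27) dt + (16*sin(4*B_t/3)/9) dB_t.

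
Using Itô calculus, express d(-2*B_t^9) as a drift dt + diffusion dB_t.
d(-2*B_t^9) = (-72*B_t^7) dt + (-18*B_t^8) dB_t

Itô's formula for f(B_t) gives d f(B_t) = f'(B_t) dB_t + (1/2) f''(B_t) dt. Compute derivatives of f(x) = -2*x^9:
  f'(x)  = -18*x^8
  f''(x) = -144*x^7
Substitute x = B_t and multiply the f'' term by 1/2:
  drift     = (1/2) * (-144*x^7) evaluated at B_t = -72*B_t^7
  diffusion = (-18*x^8) evaluated at B_t = -18*B_t^8
Therefore d(-2*B_t^9) = (-72*B_t^7) dt + (-18*B_t^8) dB_t.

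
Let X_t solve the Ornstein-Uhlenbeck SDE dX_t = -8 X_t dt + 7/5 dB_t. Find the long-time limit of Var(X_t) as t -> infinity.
lim Var(X_t) = 49/400

The OU SDE dX = -theta X dt + sigma dB admits the integrating factor exp(theta t): d(exp(theta t) X_t) = sigma exp(theta t) dB_t. Integrating from 0 to t gives X_t = x_0 * exp(-theta t) + sigma * int_0^t exp(-theta (t-s)) dB_s for any initial x_0. The Itô integral has variance (by the Itô isometry) sigma^2 * int_0^t exp(-2 theta (t - s)) ds = sigma^2 * (1 - exp(-2 theta t)) / (2 theta), independent of x_0.
With theta = 8, sigma = 7/5:
  Var(X_t) = (7/5)^2 * (1 - exp(-2*8 t)) / (2 * 8) = 49/400 - 49*exp(-16*t)/400.
As t -> infinity, exp(-2*8 t) -> 0, so the stationary variance is sigma^2 / (2 theta) = 49/400.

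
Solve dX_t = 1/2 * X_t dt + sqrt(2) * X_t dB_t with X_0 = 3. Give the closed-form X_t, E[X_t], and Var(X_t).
X_t = 3 * exp((-1/2) t + (sqrt(2)) B_t); E[X_t] = 3*exp(t/2); Var(X_t) = 9*(exp(2*t) - 1)*exp(t)

For GBM dX = mu X dt + sigma X dB with X_0 = x_0, apply Itô to Y = log X: dY = (mu - sigma^2/2) dt + sigma dB, so Y_t = log(x_0) + (mu - sigma^2/2) t + sigma B_t and hence X_t = x_0 * exp((mu - sigma^2/2) t + sigma B_t).
With mu = 1/2, sigma = sqrt(2), x_0 = 3, this gives:
  X_t = 3 * exp((-1/2) * t + (sqrt(2)) * B_t).
Since sigma*B_t ~ Normal(0, sigma^2 t), E[exp(sigma*B_t)] = exp(sigma^2 t / 2); so E[X_t] = x_0 * exp((mu - sigma^2/2) t) * exp(sigma^2 t / 2) = x_0 * exp(mu t) = 3*exp(t/2).
Var(X_t) = E[X_t^2] - (E[X_t])^2 = x_0^2 * exp(2 mu t) * (exp(sigma^2 t) - 1) = 9*(exp(2*t) - 1)*exp(t).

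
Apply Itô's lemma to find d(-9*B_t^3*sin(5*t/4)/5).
d(-9*B_t^3*sin(5*t/4)/5) = (-9*B_t*(5*B_t^2*cos(5*t/4) + 12*sin(5*t/4))/20) dt + (-27*B_t^2*sin(5*t/4)/5) dB_t

Itô's formula for f(t, x): d f(t, B_t) = (f_t + (1/2) f_xx) dt + f_x dB_t. Compute partials of f(t, x) = -9*x^3*sin(5*t/4)/5:
  f_t(t,x)  = -9*x^3*cos(5*t/4)/4
  f_x(t,x)  = -27*x^2*sin(5*t/4)/5
  f_xx(t,x) = -54*x*sin(5*t/4)/5
Assemble drift = f_t + (1/2) f_xx = -9*x*(5*x^2*cos(5*t/4) + 12*sin(5*t/4))/20 and diffusion = f_x = -27*x^2*sin(5*t/4)/5. Substituting x = B_t:
  d(-9*B_t^3*sin(5*t/4)/5) = (-9*B_t*(5*B_t^2*cos(5*t/4) + 12*sin(5*t/4))/20) dt + (-27*B_t^2*sin(5*t/4)/5) dB_t.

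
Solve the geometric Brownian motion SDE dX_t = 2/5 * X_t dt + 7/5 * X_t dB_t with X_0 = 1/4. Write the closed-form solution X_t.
X_t = 1/4 * exp((-29/50) * t + (7/5) * B_t)

For GBM dX = mu X dt + sigma X dB with X_0 = x_0, apply Itô to Y = log X: dY = (mu - sigma^2/2) dt + sigma dB, so Y_t = log(x_0) + (mu - sigma^2/2) t + sigma B_t and hence X_t = x_0 * exp((mu - sigma^2/2) t + sigma B_t).
With mu = 2/5, sigma = 7/5, x_0 = 1/4, this gives:
  X_t = 1/4 * exp((-29/50) * t + (7/5) * B_t).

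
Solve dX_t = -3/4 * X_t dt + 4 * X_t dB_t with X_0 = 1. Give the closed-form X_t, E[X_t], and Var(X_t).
X_t = 1 * exp((-35/4) t + (4) B_t); E[X_t] = exp(-3*t/4); Var(X_t) = (exp(16*t) - 1)*exp(-3*t/2)

For GBM dX = mu X dt + sigma X dB with X_0 = x_0, apply Itô to Y = log X: dY = (mu - sigma^2/2) dt + sigma dB, so Y_t = log(x_0) + (mu - sigma^2/2) t + sigma B_t and hence X_t = x_0 * exp((mu - sigma^2/2) t + sigma B_t).
With mu = -3/4, sigma = 4, x_0 = 1, this gives:
  X_t = 1 * exp((-35/4) * t + (4) * B_t).
Since sigma*B_t ~ Normal(0, sigma^2 t), E[exp(sigma*B_t)] = exp(sigma^2 t / 2); so E[X_t] = x_0 * exp((mu - sigma^2/2) t) * exp(sigma^2 t / 2) = x_0 * exp(mu t) = exp(-3*t/4).
Var(X_t) = E[X_t^2] - (E[X_t])^2 = x_0^2 * exp(2 mu t) * (exp(sigma^2 t) - 1) = (exp(16*t) - 1)*exp(-3*t/2).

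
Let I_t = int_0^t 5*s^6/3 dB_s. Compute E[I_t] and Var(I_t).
E[I_t] = 0; Var(I_t) = 25*t^13/117

The Itô integral of a deterministic integrand f(s) has mean 0 because each increment f(s) * (B_{s+ds} - B_s) has mean 0. By the Itô isometry:
  Var( int_0^t f(s) dB_s ) = E[ (int_0^t f(s) dB_s)^2 ] = int_0^t f(s)^2 ds.
Here f(s) = 5*s^6/3, so f(s)^2 = 25*s^12/9. Integrate:
  int_0^t (25*s^12/9) ds = 25*t^13/117.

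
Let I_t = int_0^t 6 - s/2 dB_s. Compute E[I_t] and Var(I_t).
E[I_t] = 0; Var(I_t) = t*(t^2 - 36*t + 432)/12

The Itô integral of a deterministic integrand f(s) has mean 0 because each increment f(s) * (B_{s+ds} - B_s) has mean 0. By the Itô isometry:
  Var( int_0^t f(s) dB_s ) = E[ (int_0^t f(s) dB_s)^2 ] = int_0^t f(s)^2 ds.
Here f(s) = 6 - s/2, so f(s)^2 = (s - 12)^2/4. Integrate:
  int_0^t ((s - 12)^2/4) ds = t*(t^2 - 36*t + 432)/12.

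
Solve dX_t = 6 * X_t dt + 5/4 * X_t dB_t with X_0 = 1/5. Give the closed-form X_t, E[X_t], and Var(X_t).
X_t = 1/5 * exp((167/32) t + (5/4) B_t); E[X_t] = exp(6*t)/5; Var(X_t) = (exp(25*t/16) - 1)*exp(12*t)/25

For GBM dX = mu X dt + sigma X dB with X_0 = x_0, apply Itô to Y = log X: dY = (mu - sigma^2/2) dt + sigma dB, so Y_t = log(x_0) + (mu - sigma^2/2) t + sigma B_t and hence X_t = x_0 * exp((mu - sigma^2/2) t + sigma B_t).
With mu = 6, sigma = 5/4, x_0 = 1/5, this gives:
  X_t = 1/5 * exp((167/32) * t + (5/4) * B_t).
Since sigma*B_t ~ Normal(0, sigma^2 t), E[exp(sigma*B_t)] = exp(sigma^2 t / 2); so E[X_t] = x_0 * exp((mu - sigma^2/2) t) * exp(sigma^2 t / 2) = x_0 * exp(mu t) = exp(6*t)/5.
Var(X_t) = E[X_t^2] - (E[X_t])^2 = x_0^2 * exp(2 mu t) * (exp(sigma^2 t) - 1) = (exp(25*t/16) - 1)*exp(12*t)/25.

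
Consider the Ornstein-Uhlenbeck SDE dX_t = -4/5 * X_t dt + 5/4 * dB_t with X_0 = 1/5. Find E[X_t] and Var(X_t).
E[X_t] = exp(-4*t/5)/5; Var(X_t) = 125/128 - 125*exp(-8*t/5)/128

The OU SDE dX = -theta X dt + sigma dB admits the integrating factor exp(theta t): d(exp(theta t) X_t) = sigma exp(theta t) dB_t. Integrating from 0 to t:
  X_t = x_0 * exp(-theta t) + sigma * int_0^t exp(-theta (t-s)) dB_s.
The Itô integral has mean 0 and (by the Itô isometry) variance sigma^2 * int_0^t exp(-2 theta (t - s)) ds = sigma^2 * (1 - exp(-2 theta t)) / (2 theta).
With theta = 4/5, sigma = 5/4, x_0 = 1/5:
  E[X_t] = 1/5 * exp(-4/5 t) = exp(-4*t/5)/5
  Var(X_t) = (5/4)^2 * (1 - exp(-2*4/5 t)) / (2 * 4/5) = 125/128 - 125*exp(-8*t/5)/128.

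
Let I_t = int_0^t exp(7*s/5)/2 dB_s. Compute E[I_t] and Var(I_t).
E[I_t] = 0; Var(I_t) = 5*exp(14*t/5)/56 - 5/56

The Itô integral of a deterministic integrand f(s) has mean 0 because each increment f(s) * (B_{s+ds} - B_s) has mean 0. By the Itô isometry:
  Var( int_0^t f(s) dB_s ) = E[ (int_0^t f(s) dB_s)^2 ] = int_0^t f(s)^2 ds.
Here f(s) = exp(7*s/5)/2, so f(s)^2 = exp(14*s/5)/4. Integrate:
  int_0^t (exp(14*s/5)/4) ds = 5*exp(14*t/5)/56 - 5/56.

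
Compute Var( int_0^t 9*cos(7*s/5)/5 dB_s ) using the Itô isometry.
Var = 81*t/50 + 81*sin(14*t/5)/140

The Itô integral of a deterministic integrand f(s) has mean 0 because each increment f(s) * (B_{s+ds} - B_s) has mean 0. By the Itô isometry:
  Var( int_0^t f(s) dB_s ) = E[ (int_0^t f(s) dB_s)^2 ] = int_0^t f(s)^2 ds.
Here f(s) = 9*cos(7*s/5)/5, so f(s)^2 = 81*cos(7*s/5)^2/25. Integrate:
  int_0^t (81*cos(7*s/5)^2/25) ds = 81*t/50 + 81*sin(14*t/5)/140.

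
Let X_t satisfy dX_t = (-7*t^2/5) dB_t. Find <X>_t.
<X>_t = 49*t^5/125

For an Itô process dX_t = a(t) dt + b(t) dB_t, the quadratic variation is <X>_t = int_0^t b(s)^2 ds (the drift term does not contribute). Here b(s) = -7*s^2/5, so
  b(s)^2 = 49*s^4/25.
Integrating from 0 to t:
  <X>_t = int_0^t (49*s^4/25) ds = 49*t^5/125.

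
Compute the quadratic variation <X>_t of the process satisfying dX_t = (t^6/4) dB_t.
<X>_t = t^13/208

For an Itô process dX_t = a(t) dt + b(t) dB_t, the quadratic variation is <X>_t = int_0^t b(s)^2 ds (the drift term does not contribute). Here b(s) = s^6/4, so
  b(s)^2 = s^12/16.
Integrating from 0 to t:
  <X>_t = int_0^t (s^12/16) ds = t^13/208.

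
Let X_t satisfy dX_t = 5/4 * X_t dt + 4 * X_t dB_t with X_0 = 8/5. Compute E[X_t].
E[X_t] = 8*exp(5*t/4)/5

For GBM dX = mu X dt + sigma X dB with X_0 = x_0, apply Itô to Y = log X: dY = (mu - sigma^2/2) dt + sigma dB, so Y_t = log(x_0) + (mu - sigma^2/2) t + sigma B_t and hence X_t = x_0 * exp((mu - sigma^2/2) t + sigma B_t).
With mu = 5/4, sigma = 4, x_0 = 8/5, this gives:
  X_t = 8/5 * exp((-27/4) * t + (4) * B_t).
Since sigma*B_t ~ Normal(0, sigma^2 t), E[exp(sigma*B_t)] = exp(sigma^2 t / 2); so E[X_t] = x_0 * exp((mu - sigma^2/2) t) * exp(sigma^2 t / 2) = x_0 * exp(mu t) = 8*exp(5*t/4)/5.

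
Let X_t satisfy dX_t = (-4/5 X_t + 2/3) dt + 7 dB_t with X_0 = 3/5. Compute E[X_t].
E[X_t] = 5/6 - 7*exp(-4*t/5)/30

Taking expectations and using E[dB_t] = 0, the mean m(t) = E[X_t] satisfies the ODE m'(t) = a m(t) + b with m(0) = x_0. With a = -4/5, b = 2/3, x_0 = 3/5, the solution is
  m(t) = x_0 * exp(a t) + (b/a) * (exp(a t) - 1)
       = (3/5) * exp((-4/5) t) + ((2/3)/(-4/5)) * (exp((-4/5) t) - 1)
       = 5/6 - 7*exp(-4*t/5)/30.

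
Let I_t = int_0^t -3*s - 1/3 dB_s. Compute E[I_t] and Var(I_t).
E[I_t] = 0; Var(I_t) = t*(3*t^2 + t + 1/9)

The Itô integral of a deterministic integrand f(s) has mean 0 because each increment f(s) * (B_{s+ds} - B_s) has mean 0. By the Itô isometry:
  Var( int_0^t f(s) dB_s ) = E[ (int_0^t f(s) dB_s)^2 ] = int_0^t f(s)^2 ds.
Here f(s) = -3*s - 1/3, so f(s)^2 = (9*s + 1)^2/9. Integrate:
  int_0^t ((9*s + 1)^2/9) ds = t*(3*t^2 + t + 1/9).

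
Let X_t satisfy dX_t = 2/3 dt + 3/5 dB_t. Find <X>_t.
<X>_t = 9*t/25

For an Itô process dX_t = a(t) dt + b(t) dB_t, the quadratic variation is <X>_t = int_0^t b(s)^2 ds (the drift term does not contribute). Here b(s) = 3/5, so
  b(s)^2 = 9/25.
Integrating from 0 to t:
  <X>_t = int_0^t (9/25) ds = 9*t/25.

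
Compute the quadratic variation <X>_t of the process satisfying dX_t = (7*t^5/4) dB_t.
<X>_t = 49*t^11/176

For an Itô process dX_t = a(t) dt + b(t) dB_t, the quadratic variation is <X>_t = int_0^t b(s)^2 ds (the drift term does not contribute). Here b(s) = 7*s^5/4, so
  b(s)^2 = 49*s^10/16.
Integrating from 0 to t:
  <X>_t = int_0^t (49*s^10/16) ds = 49*t^11/176.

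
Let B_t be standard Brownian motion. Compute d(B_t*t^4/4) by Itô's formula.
d(B_t*t^4/4) = (B_t*t^3) dt + (t^4/4) dB_t

Itô's formula for f(t, x): d f(t, B_t) = (f_t + (1/2) f_xx) dt + f_x dB_t. Compute partials of f(t, x) = t^4*x/4:
  f_t(t,x)  = t^3*x
  f_x(t,x)  = t^4/4
  f_xx(t,x) = 0
Assemble drift = f_t + (1/2) f_xx = t^3*x and diffusion = f_x = t^4/4. Substituting x = B_t:
  d(B_t*t^4/4) = (B_t*t^3) dt + (t^4/4) dB_t.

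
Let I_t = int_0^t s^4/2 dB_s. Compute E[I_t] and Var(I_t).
E[I_t] = 0; Var(I_t) = t^9/36

The Itô integral of a deterministic integrand f(s) has mean 0 because each increment f(s) * (B_{s+ds} - B_s) has mean 0. By the Itô isometry:
  Var( int_0^t f(s) dB_s ) = E[ (int_0^t f(s) dB_s)^2 ] = int_0^t f(s)^2 ds.
Here f(s) = s^4/2, so f(s)^2 = s^8/4. Integrate:
  int_0^t (s^8/4) ds = t^9/36.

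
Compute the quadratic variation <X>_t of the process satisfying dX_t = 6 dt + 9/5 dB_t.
<X>_t = 81*t/25

For an Itô process dX_t = a(t) dt + b(t) dB_t, the quadratic variation is <X>_t = int_0^t b(s)^2 ds (the drift term does not contribute). Here b(s) = 9/5, so
  b(s)^2 = 81/25.
Integrating from 0 to t:
  <X>_t = int_0^t (81/25) ds = 81*t/25.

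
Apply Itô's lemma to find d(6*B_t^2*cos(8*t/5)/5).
d(6*B_t^2*cos(8*t/5)/5) = (-48*B_t^2*sin(8*t/5)/25 + 6*cos(8*t/5)/5) dt + (12*B_t*cos(8*t/5)/5) dB_t

Itô's formula for f(t, x): d f(t, B_t) = (f_t + (1/2) f_xx) dt + f_x dB_t. Compute partials of f(t, x) = 6*x^2*cos(8*t/5)/5:
  f_t(t,x)  = -48*x^2*sin(8*t/5)/25
  f_x(t,x)  = 12*x*cos(8*t/5)/5
  f_xx(t,x) = 12*cos(8*t/5)/5
Assemble drift = f_t + (1/2) f_xx = -48*x^2*sin(8*t/5)/25 + 6*cos(8*t/5)/5 and diffusion = f_x = 12*x*cos(8*t/5)/5. Substituting x = B_t:
  d(6*B_t^2*cos(8*t/5)/5) = (-48*B_t^2*sin(8*t/5)/25 + 6*cos(8*t/5)/5) dt + (12*B_t*cos(8*t/5)/5) dB_t.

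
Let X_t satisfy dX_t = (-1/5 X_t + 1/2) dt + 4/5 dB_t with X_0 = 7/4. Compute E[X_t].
E[X_t] = 5/2 - 3*exp(-t/5)/4

Taking expectations and using E[dB_t] = 0, the mean m(t) = E[X_t] satisfies the ODE m'(t) = a m(t) + b with m(0) = x_0. With a = -1/5, b = 1/2, x_0 = 7/4, the solution is
  m(t) = x_0 * exp(a t) + (b/a) * (exp(a t) - 1)
       = (7/4) * exp((-1/5) t) + ((1/2)/(-1/5)) * (exp((-1/5) t) - 1)
       = 5/2 - 3*exp(-t/5)/4.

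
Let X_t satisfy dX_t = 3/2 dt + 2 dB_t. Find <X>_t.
<X>_t = 4*t

For an Itô process dX_t = a(t) dt + b(t) dB_t, the quadratic variation is <X>_t = int_0^t b(s)^2 ds (the drift term does not contribute). Here b(s) = 2, so
  b(s)^2 = 4.
Integrating from 0 to t:
  <X>_t = int_0^t (4) ds = 4*t.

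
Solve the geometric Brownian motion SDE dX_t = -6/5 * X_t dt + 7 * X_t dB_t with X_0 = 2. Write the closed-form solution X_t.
X_t = 2 * exp((-257/10) * t + (7) * B_t)

For GBM dX = mu X dt + sigma X dB with X_0 = x_0, apply Itô to Y = log X: dY = (mu - sigma^2/2) dt + sigma dB, so Y_t = log(x_0) + (mu - sigma^2/2) t + sigma B_t and hence X_t = x_0 * exp((mu - sigma^2/2) t + sigma B_t).
With mu = -6/5, sigma = 7, x_0 = 2, this gives:
  X_t = 2 * exp((-257/10) * t + (7) * B_t).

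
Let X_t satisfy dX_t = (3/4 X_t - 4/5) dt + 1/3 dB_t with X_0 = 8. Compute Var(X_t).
Var(X_t) = 2*exp(3*t/2)/27 - 2/27

The variance V(t) = Var(X_t) satisfies V'(t) = 2 a V(t) + c^2 with V(0) = 0 (drift coefficient is linear in X, diffusion is constant). With a = 3/4, c = 1/3, the solution is
  V(t) = (c^2 / (2 a)) * (exp(2 a t) - 1)
       = ((1/3)^2 / (2*(3/4))) * (exp((3/2) t) - 1)
       = 2*exp(3*t/2)/27 - 2/27.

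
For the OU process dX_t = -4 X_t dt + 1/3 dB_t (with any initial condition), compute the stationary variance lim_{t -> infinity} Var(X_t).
lim Var(X_t) = 1/72

The OU SDE dX = -theta X dt + sigma dB admits the integrating factor exp(theta t): d(exp(theta t) X_t) = sigma exp(theta t) dB_t. Integrating from 0 to t gives X_t = x_0 * exp(-theta t) + sigma * int_0^t exp(-theta (t-s)) dB_s for any initial x_0. The Itô integral has variance (by the Itô isometry) sigma^2 * int_0^t exp(-2 theta (t - s)) ds = sigma^2 * (1 - exp(-2 theta t)) / (2 theta), independent of x_0.
With theta = 4, sigma = 1/3:
  Var(X_t) = (1/3)^2 * (1 - exp(-2*4 t)) / (2 * 4) = 1/72 - exp(-8*t)/72.
As t -> infinity, exp(-2*4 t) -> 0, so the stationary variance is sigma^2 / (2 theta) = 1/72.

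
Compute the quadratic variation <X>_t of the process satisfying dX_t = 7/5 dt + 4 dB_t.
<X>_t = 16*t

For an Itô process dX_t = a(t) dt + b(t) dB_t, the quadratic variation is <X>_t = int_0^t b(s)^2 ds (the drift term does not contribute). Here b(s) = 4, so
  b(s)^2 = 16.
Integrating from 0 to t:
  <X>_t = int_0^t (16) ds = 16*t.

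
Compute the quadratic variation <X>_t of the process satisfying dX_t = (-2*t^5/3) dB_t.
<X>_t = 4*t^11/99

For an Itô process dX_t = a(t) dt + b(t) dB_t, the quadratic variation is <X>_t = int_0^t b(s)^2 ds (the drift term does not contribute). Here b(s) = -2*s^5/3, so
  b(s)^2 = 4*s^10/9.
Integrating from 0 to t:
  <X>_t = int_0^t (4*s^10/9) ds = 4*t^11/99.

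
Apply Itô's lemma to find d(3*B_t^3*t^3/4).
d(3*B_t^3*t^3/4) = (9*B_t*t^2*(B_t^2 + t)/4) dt + (9*B_t^2*t^3/4) dB_t

Itô's formula for f(t, x): d f(t, B_t) = (f_t + (1/2) f_xx) dt + f_x dB_t. Compute partials of f(t, x) = 3*t^3*x^3/4:
  f_t(t,x)  = 9*t^2*x^3/4
  f_x(t,x)  = 9*t^3*x^2/4
  f_xx(t,x) = 9*t^3*x/2
Assemble drift = f_t + (1/2) f_xx = 9*t^2*x*(t + x^2)/4 and diffusion = f_x = 9*t^3*x^2/4. Substituting x = B_t:
  d(3*B_t^3*t^3/4) = (9*B_t*t^2*(B_t^2 + t)/4) dt + (9*B_t^2*t^3/4) dB_t.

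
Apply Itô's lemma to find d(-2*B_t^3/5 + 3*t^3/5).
d(-2*B_t^3/5 + 3*t^3/5) = (-6*B_t/5 + 9*t^2/5) dt + (-6*B_t^2/5) dB_t

Itô's formula for f(t, x): d f(t, B_t) = (f_t + (1/2) f_xx) dt + f_x dB_t. Compute partials of f(t, x) = 3*t^3/5 - 2*x^3/5:
  f_t(t,x)  = 9*t^2/5
  f_x(t,x)  = -6*x^2/5
  f_xx(t,x) = -12*x/5
Assemble drift = f_t + (1/2) f_xx = 9*t^2/5 - 6*x/5 and diffusion = f_x = -6*x^2/5. Substituting x = B_t:
  d(-2*B_t^3/5 + 3*t^3/5) = (-6*B_t/5 + 9*t^2/5) dt + (-6*B_t^2/5) dB_t.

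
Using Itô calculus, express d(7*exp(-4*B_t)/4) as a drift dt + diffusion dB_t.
d(7*exp(-4*B_t)/4) = (14*exp(-4*B_t)) dt + (-7*exp(-4*B_t)) dB_t

Itô's formula for f(B_t) gives d f(B_t) = f'(B_t) dB_t + (1/2) f''(B_t) dt. Compute derivatives of f(x) = 7*exp(-4*x)/4:
  f'(x)  = -7*exp(-4*x)
  f''(x) = 28*exp(-4*x)
Substitute x = B_t and multiply the f'' term by 1/2:
  drift     = (1/2) * (28*exp(-4*x)) evaluated at B_t = 14*exp(-4*B_t)
  diffusion = (-7*exp(-4*x)) evaluated at B_t = -7*exp(-4*B_t)
Therefore d(7*exp(-4*B_t)/4) = (14*exp(-4*B_t)) dt + (-7*exp(-4*B_t)) dB_t.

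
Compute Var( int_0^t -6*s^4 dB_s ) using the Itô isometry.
Var = 4*t^9

The Itô integral of a deterministic integrand f(s) has mean 0 because each increment f(s) * (B_{s+ds} - B_s) has mean 0. By the Itô isometry:
  Var( int_0^t f(s) dB_s ) = E[ (int_0^t f(s) dB_s)^2 ] = int_0^t f(s)^2 ds.
Here f(s) = -6*s^4, so f(s)^2 = 36*s^8. Integrate:
  int_0^t (36*s^8) ds = 4*t^9.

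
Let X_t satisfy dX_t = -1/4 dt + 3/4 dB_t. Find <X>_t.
<X>_t = 9*t/16

For an Itô process dX_t = a(t) dt + b(t) dB_t, the quadratic variation is <X>_t = int_0^t b(s)^2 ds (the drift term does not contribute). Here b(s) = 3/4, so
  b(s)^2 = 9/16.
Integrating from 0 to t:
  <X>_t = int_0^t (9/16) ds = 9*t/16.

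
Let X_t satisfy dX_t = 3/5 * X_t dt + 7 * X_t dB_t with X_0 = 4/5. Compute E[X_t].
E[X_t] = 4*exp(3*t/5)/5

For GBM dX = mu X dt + sigma X dB with X_0 = x_0, apply Itô to Y = log X: dY = (mu - sigma^2/2) dt + sigma dB, so Y_t = log(x_0) + (mu - sigma^2/2) t + sigma B_t and hence X_t = x_0 * exp((mu - sigma^2/2) t + sigma B_t).
With mu = 3/5, sigma = 7, x_0 = 4/5, this gives:
  X_t = 4/5 * exp((-239/10) * t + (7) * B_t).
Since sigma*B_t ~ Normal(0, sigma^2 t), E[exp(sigma*B_t)] = exp(sigma^2 t / 2); so E[X_t] = x_0 * exp((mu - sigma^2/2) t) * exp(sigma^2 t / 2) = x_0 * exp(mu t) = 4*exp(3*t/5)/5.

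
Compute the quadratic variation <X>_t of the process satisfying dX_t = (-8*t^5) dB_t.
<X>_t = 64*t^11/11

For an Itô process dX_t = a(t) dt + b(t) dB_t, the quadratic variation is <X>_t = int_0^t b(s)^2 ds (the drift term does not contribute). Here b(s) = -8*s^5, so
  b(s)^2 = 64*s^10.
Integrating from 0 to t:
  <X>_t = int_0^t (64*s^10) ds = 64*t^11/11.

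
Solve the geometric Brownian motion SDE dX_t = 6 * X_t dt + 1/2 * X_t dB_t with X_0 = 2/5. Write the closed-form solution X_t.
X_t = 2/5 * exp((47/8) * t + (1/2) * B_t)

For GBM dX = mu X dt + sigma X dB with X_0 = x_0, apply Itô to Y = log X: dY = (mu - sigma^2/2) dt + sigma dB, so Y_t = log(x_0) + (mu - sigma^2/2) t + sigma B_t and hence X_t = x_0 * exp((mu - sigma^2/2) t + sigma B_t).
With mu = 6, sigma = 1/2, x_0 = 2/5, this gives:
  X_t = 2/5 * exp((47/8) * t + (1/2) * B_t).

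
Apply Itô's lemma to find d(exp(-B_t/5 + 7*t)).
d(exp(-B_t/5 + 7*t)) = (351*exp(-B_t/5 + 7*t)/50) dt + (-exp(-B_t/5 + 7*t)/5) dB_t

Itô's formula for f(t, x): d f(t, B_t) = (f_t + (1/2) f_xx) dt + f_x dB_t. Compute partials of f(t, x) = exp(7*t - x/5):
  f_t(t,x)  = 7*exp(7*t - x/5)
  f_x(t,x)  = -exp(7*t - x/5)/5
  f_xx(t,x) = exp(7*t - x/5)/25
Assemble drift = f_t + (1/2) f_xx = 351*exp(7*t - x/5)/50 and diffusion = f_x = -exp(7*t - x/5)/5. Substituting x = B_t:
  d(exp(-B_t/5 + 7*t)) = (351*exp(-B_t/5 + 7*t)/50) dt + (-exp(-B_t/5 + 7*t)/5) dB_t.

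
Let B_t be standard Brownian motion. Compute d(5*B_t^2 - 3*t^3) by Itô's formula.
d(5*B_t^2 - 3*t^3) = (5 - 9*t^2) dt + (10*B_t) dB_t

Itô's formula for f(t, x): d f(t, B_t) = (f_t + (1/2) f_xx) dt + f_x dB_t. Compute partials of f(t, x) = -3*t^3 + 5*x^2:
  f_t(t,x)  = -9*t^2
  f_x(t,x)  = 10*x
  f_xx(t,x) = 10
Assemble drift = f_t + (1/2) f_xx = 5 - 9*t^2 and diffusion = f_x = 10*x. Substituting x = B_t:
  d(5*B_t^2 - 3*t^3) = (5 - 9*t^2) dt + (10*B_t) dB_t.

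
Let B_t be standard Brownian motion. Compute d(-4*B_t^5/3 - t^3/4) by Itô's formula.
d(-4*B_t^5/3 - t^3/4) = (-40*B_t^3/3 - 3*t^2/4) dt + (-20*B_t^4/3) dB_t

Itô's formula for f(t, x): d f(t, B_t) = (f_t + (1/2) f_xx) dt + f_x dB_t. Compute partials of f(t, x) = -t^3/4 - 4*x^5/3:
  f_t(t,x)  = -3*t^2/4
  f_x(t,x)  = -20*x^4/3
  f_xx(t,x) = -80*x^3/3
Assemble drift = f_t + (1/2) f_xx = -3*t^2/4 - 40*x^3/3 and diffusion = f_x = -20*x^4/3. Substituting x = B_t:
  d(-4*B_t^5/3 - t^3/4) = (-40*B_t^3/3 - 3*t^2/4) dt + (-20*B_t^4/3) dB_t.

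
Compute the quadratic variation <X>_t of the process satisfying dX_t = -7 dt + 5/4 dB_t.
<X>_t = 25*t/16

For an Itô process dX_t = a(t) dt + b(t) dB_t, the quadratic variation is <X>_t = int_0^t b(s)^2 ds (the drift term does not contribute). Here b(s) = 5/4, so
  b(s)^2 = 25/16.
Integrating from 0 to t:
  <X>_t = int_0^t (25/16) ds = 25*t/16.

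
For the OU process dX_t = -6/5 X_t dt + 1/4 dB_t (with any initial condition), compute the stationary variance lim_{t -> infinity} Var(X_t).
lim Var(X_t) = 5/192

The OU SDE dX = -theta X dt + sigma dB admits the integrating factor exp(theta t): d(exp(theta t) X_t) = sigma exp(theta t) dB_t. Integrating from 0 to t gives X_t = x_0 * exp(-theta t) + sigma * int_0^t exp(-theta (t-s)) dB_s for any initial x_0. The Itô integral has variance (by the Itô isometry) sigma^2 * int_0^t exp(-2 theta (t - s)) ds = sigma^2 * (1 - exp(-2 theta t)) / (2 theta), independent of x_0.
With theta = 6/5, sigma = 1/4:
  Var(X_t) = (1/4)^2 * (1 - exp(-2*6/5 t)) / (2 * 6/5) = 5/192 - 5*exp(-12*t/5)/192.
As t -> infinity, exp(-2*6/5 t) -> 0, so the stationary variance is sigma^2 / (2 theta) = 5/192.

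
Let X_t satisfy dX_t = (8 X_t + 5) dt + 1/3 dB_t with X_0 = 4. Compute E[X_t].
E[X_t] = 37*exp(8*t)/8 - 5/8

Taking expectations and using E[dB_t] = 0, the mean m(t) = E[X_t] satisfies the ODE m'(t) = a m(t) + b with m(0) = x_0. With a = 8, b = 5, x_0 = 4, the solution is
  m(t) = x_0 * exp(a t) + (b/a) * (exp(a t) - 1)
       = 4 * exp(8 t) + (5/8) * (exp(8 t) - 1)
       = 37*exp(8*t)/8 - 5/8.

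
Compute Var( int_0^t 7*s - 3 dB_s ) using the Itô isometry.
Var = t*(49*t^2 - 63*t + 27)/3

The Itô integral of a deterministic integrand f(s) has mean 0 because each increment f(s) * (B_{s+ds} - B_s) has mean 0. By the Itô isometry:
  Var( int_0^t f(s) dB_s ) = E[ (int_0^t f(s) dB_s)^2 ] = int_0^t f(s)^2 ds.
Here f(s) = 7*s - 3, so f(s)^2 = (7*s - 3)^2. Integrate:
  int_0^t ((7*s - 3)^2) ds = t*(49*t^2 - 63*t + 27)/3.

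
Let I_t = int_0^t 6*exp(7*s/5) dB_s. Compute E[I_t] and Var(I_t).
E[I_t] = 0; Var(I_t) = 90*exp(14*t/5)/7 - 90/7

The Itô integral of a deterministic integrand f(s) has mean 0 because each increment f(s) * (B_{s+ds} - B_s) has mean 0. By the Itô isometry:
  Var( int_0^t f(s) dB_s ) = E[ (int_0^t f(s) dB_s)^2 ] = int_0^t f(s)^2 ds.
Here f(s) = 6*exp(7*s/5), so f(s)^2 = 36*exp(14*s/5). Integrate:
  int_0^t (36*exp(14*s/5)) ds = 90*exp(14*t/5)/7 - 90/7.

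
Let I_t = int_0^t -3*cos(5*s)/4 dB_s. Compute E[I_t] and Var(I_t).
E[I_t] = 0; Var(I_t) = 9*t/32 + 9*sin(10*t)/320

The Itô integral of a deterministic integrand f(s) has mean 0 because each increment f(s) * (B_{s+ds} - B_s) has mean 0. By the Itô isometry:
  Var( int_0^t f(s) dB_s ) = E[ (int_0^t f(s) dB_s)^2 ] = int_0^t f(s)^2 ds.
Here f(s) = -3*cos(5*s)/4, so f(s)^2 = 9*cos(5*s)^2/16. Integrate:
  int_0^t (9*cos(5*s)^2/16) ds = 9*t/32 + 9*sin(10*t)/320.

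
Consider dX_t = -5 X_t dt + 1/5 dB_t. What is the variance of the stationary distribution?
lim Var(X_t) = 1/250

The OU SDE dX = -theta X dt + sigma dB admits the integrating factor exp(theta t): d(exp(theta t) X_t) = sigma exp(theta t) dB_t. Integrating from 0 to t gives X_t = x_0 * exp(-theta t) + sigma * int_0^t exp(-theta (t-s)) dB_s for any initial x_0. The Itô integral has variance (by the Itô isometry) sigma^2 * int_0^t exp(-2 theta (t - s)) ds = sigma^2 * (1 - exp(-2 theta t)) / (2 theta), independent of x_0.
With theta = 5, sigma = 1/5:
  Var(X_t) = (1/5)^2 * (1 - exp(-2*5 t)) / (2 * 5) = 1/250 - exp(-10*t)/250.
As t -> infinity, exp(-2*5 t) -> 0, so the stationary variance is sigma^2 / (2 theta) = 1/250.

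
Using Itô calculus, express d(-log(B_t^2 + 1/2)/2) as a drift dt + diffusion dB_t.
d(-log(B_t^2 + 1/2)/2) = ((2*B_t^2 - 1)/(2*B_t^2 + 1)^2) dt + (-2*B_t/(2*B_t^2 + 1)) dB_t

Itô's formula for f(B_t) gives d f(B_t) = f'(B_t) dB_t + (1/2) f''(B_t) dt. Compute derivatives of f(x) = -log(x^2 + 1/2)/2:
  f'(x)  = -2*x/(2*x^2 + 1)
  f''(x) = 2*(2*x^2 - 1)/(2*x^2 + 1)^2
Substitute x = B_t and multiply the f'' term by 1/2:
  drift     = (1/2) * (2*(2*x^2 - 1)/(2*x^2 + 1)^2) evaluated at B_t = (2*B_t^2 - 1)/(2*B_t^2 + 1)^2
  diffusion = (-2*x/(2*x^2 + 1)) evaluated at B_t = -2*B_t/(2*B_t^2 + 1)
Therefore d(-log(B_t^2 + 1/2)/2) = ((2*B_t^2 - 1)/(2*B_t^2 + 1)^2) dt + (-2*B_t/(2*B_t^2 + 1)) dB_t.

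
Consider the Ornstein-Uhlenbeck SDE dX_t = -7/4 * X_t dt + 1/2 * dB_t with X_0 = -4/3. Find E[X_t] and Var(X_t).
E[X_t] = -4*exp(-7*t/4)/3; Var(X_t) = 1/14 - exp(-7*t/2)/14

The OU SDE dX = -theta X dt + sigma dB admits the integrating factor exp(theta t): d(exp(theta t) X_t) = sigma exp(theta t) dB_t. Integrating from 0 to t:
  X_t = x_0 * exp(-theta t) + sigma * int_0^t exp(-theta (t-s)) dB_s.
The Itô integral has mean 0 and (by the Itô isometry) variance sigma^2 * int_0^t exp(-2 theta (t - s)) ds = sigma^2 * (1 - exp(-2 theta t)) / (2 theta).
With theta = 7/4, sigma = 1/2, x_0 = -4/3:
  E[X_t] = -4/3 * exp(-7/4 t) = -4*exp(-7*t/4)/3
  Var(X_t) = (1/2)^2 * (1 - exp(-2*7/4 t)) / (2 * 7/4) = 1/14 - exp(-7*t/2)/14.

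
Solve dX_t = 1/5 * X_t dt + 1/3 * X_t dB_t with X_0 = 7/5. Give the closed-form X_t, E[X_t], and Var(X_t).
X_t = 7/5 * exp((13/90) t + (1/3) B_t); E[X_t] = 7*exp(t/5)/5; Var(X_t) = 49*(exp(t/9) - 1)*exp(2*t/5)/25

For GBM dX = mu X dt + sigma X dB with X_0 = x_0, apply Itô to Y = log X: dY = (mu - sigma^2/2) dt + sigma dB, so Y_t = log(x_0) + (mu - sigma^2/2) t + sigma B_t and hence X_t = x_0 * exp((mu - sigma^2/2) t + sigma B_t).
With mu = 1/5, sigma = 1/3, x_0 = 7/5, this gives:
  X_t = 7/5 * exp((13/90) * t + (1/3) * B_t).
Since sigma*B_t ~ Normal(0, sigma^2 t), E[exp(sigma*B_t)] = exp(sigma^2 t / 2); so E[X_t] = x_0 * exp((mu - sigma^2/2) t) * exp(sigma^2 t / 2) = x_0 * exp(mu t) = 7*exp(t/5)/5.
Var(X_t) = E[X_t^2] - (E[X_t])^2 = x_0^2 * exp(2 mu t) * (exp(sigma^2 t) - 1) = 49*(exp(t/9) - 1)*exp(2*t/5)/25.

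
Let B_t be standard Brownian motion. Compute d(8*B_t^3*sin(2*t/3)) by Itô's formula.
d(8*B_t^3*sin(2*t/3)) = (16*B_t^3*cos(2*t/3)/3 + 24*B_t*sin(2*t/3)) dt + (24*B_t^2*sin(2*t/3)) dB_t

Itô's formula for f(t, x): d f(t, B_t) = (f_t + (1/2) f_xx) dt + f_x dB_t. Compute partials of f(t, x) = 8*x^3*sin(2*t/3):
  f_t(t,x)  = 16*x^3*cos(2*t/3)/3
  f_x(t,x)  = 24*x^2*sin(2*t/3)
  f_xx(t,x) = 48*x*sin(2*t/3)
Assemble drift = f_t + (1/2) f_xx = 16*x^3*cos(2*t/3)/3 + 24*x*sin(2*t/3) and diffusion = f_x = 24*x^2*sin(2*t/3). Substituting x = B_t:
  d(8*B_t^3*sin(2*t/3)) = (16*B_t^3*cos(2*t/3)/3 + 24*B_t*sin(2*t/3)) dt + (24*B_t^2*sin(2*t/3)) dB_t.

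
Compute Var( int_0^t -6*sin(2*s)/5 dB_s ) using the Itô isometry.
Var = 18*t/25 - 9*sin(4*t)/50

The Itô integral of a deterministic integrand f(s) has mean 0 because each increment f(s) * (B_{s+ds} - B_s) has mean 0. By the Itô isometry:
  Var( int_0^t f(s) dB_s ) = E[ (int_0^t f(s) dB_s)^2 ] = int_0^t f(s)^2 ds.
Here f(s) = -6*sin(2*s)/5, so f(s)^2 = 36*sin(2*s)^2/25. Integrate:
  int_0^t (36*sin(2*s)^2/25) ds = 18*t/25 - 9*sin(4*t)/50.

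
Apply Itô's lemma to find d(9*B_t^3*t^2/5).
d(9*B_t^3*t^2/5) = (9*B_t*t*(2*B_t^2 + 3*t)/5) dt + (27*B_t^2*t^2/5) dB_t

Itô's formula for f(t, x): d f(t, B_t) = (f_t + (1/2) f_xx) dt + f_x dB_t. Compute partials of f(t, x) = 9*t^2*x^3/5:
  f_t(t,x)  = 18*t*x^3/5
  f_x(t,x)  = 27*t^2*x^2/5
  f_xx(t,x) = 54*t^2*x/5
Assemble drift = f_t + (1/2) f_xx = 9*t*x*(3*t + 2*x^2)/5 and diffusion = f_x = 27*t^2*x^2/5. Substituting x = B_t:
  d(9*B_t^3*t^2/5) = (9*B_t*t*(2*B_t^2 + 3*t)/5) dt + (27*B_t^2*t^2/5) dB_t.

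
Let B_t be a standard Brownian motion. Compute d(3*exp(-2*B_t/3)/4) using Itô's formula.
d(3*exp(-2*B_t/3)/4) = (exp(-2*B_t/3)/6) dt + (-exp(-2*B_t/3)/2) dB_t

Itô's formula for f(B_t) gives d f(B_t) = f'(B_t) dB_t + (1/2) f''(B_t) dt. Compute derivatives of f(x) = 3*exp(-2*x/3)/4:
  f'(x)  = -exp(-2*x/3)/2
  f''(x) = exp(-2*x/3)/3
Substitute x = B_t and multiply the f'' term by 1/2:
  drift     = (1/2) * (exp(-2*x/3)/3) evaluated at B_t = exp(-2*B_t/3)/6
  diffusion = (-exp(-2*x/3)/2) evaluated at B_t = -exp(-2*B_t/3)/2
Therefore d(3*exp(-2*B_t/3)/4) = (exp(-2*B_t/3)/6) dt + (-exp(-2*B_t/3)/2) dB_t.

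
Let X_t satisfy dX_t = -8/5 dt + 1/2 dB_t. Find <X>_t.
<X>_t = t/4

For an Itô process dX_t = a(t) dt + b(t) dB_t, the quadratic variation is <X>_t = int_0^t b(s)^2 ds (the drift term does not contribute). Here b(s) = 1/2, so
  b(s)^2 = 1/4.
Integrating from 0 to t:
  <X>_t = int_0^t (1/4) ds = t/4.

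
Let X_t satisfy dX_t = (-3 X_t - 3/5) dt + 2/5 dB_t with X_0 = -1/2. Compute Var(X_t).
Var(X_t) = 2/75 - 2*exp(-6*t)/75

The variance V(t) = Var(X_t) satisfies V'(t) = 2 a V(t) + c^2 with V(0) = 0 (drift coefficient is linear in X, diffusion is constant). With a = -3, c = 2/5, the solution is
  V(t) = (c^2 / (2 a)) * (exp(2 a t) - 1)
       = ((2/5)^2 / (2*(-3))) * (exp((-6) t) - 1)
       = 2/75 - 2*exp(-6*t)/75.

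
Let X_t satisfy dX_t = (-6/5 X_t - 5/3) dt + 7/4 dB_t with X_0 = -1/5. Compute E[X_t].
E[X_t] = -25/18 + 107*exp(-6*t/5)/90

Taking expectations and using E[dB_t] = 0, the mean m(t) = E[X_t] satisfies the ODE m'(t) = a m(t) + b with m(0) = x_0. With a = -6/5, b = -5/3, x_0 = -1/5, the solution is
  m(t) = x_0 * exp(a t) + (b/a) * (exp(a t) - 1)
       = (-1/5) * exp((-6/5) t) + ((-5/3)/(-6/5)) * (exp((-6/5) t) - 1)
       = -25/18 + 107*exp(-6*t/5)/90.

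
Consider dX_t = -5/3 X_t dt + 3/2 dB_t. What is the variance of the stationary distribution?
lim Var(X_t) = 27/40

The OU SDE dX = -theta X dt + sigma dB admits the integrating factor exp(theta t): d(exp(theta t) X_t) = sigma exp(theta t) dB_t. Integrating from 0 to t gives X_t = x_0 * exp(-theta t) + sigma * int_0^t exp(-theta (t-s)) dB_s for any initial x_0. The Itô integral has variance (by the Itô isometry) sigma^2 * int_0^t exp(-2 theta (t - s)) ds = sigma^2 * (1 - exp(-2 theta t)) / (2 theta), independent of x_0.
With theta = 5/3, sigma = 3/2:
  Var(X_t) = (3/2)^2 * (1 - exp(-2*5/3 t)) / (2 * 5/3) = 27/40 - 27*exp(-10*t/3)/40.
As t -> infinity, exp(-2*5/3 t) -> 0, so the stationary variance is sigma^2 / (2 theta) = 27/40.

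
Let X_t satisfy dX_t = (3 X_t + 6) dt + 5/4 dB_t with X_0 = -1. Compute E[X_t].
E[X_t] = exp(3*t) - 2

Taking expectations and using E[dB_t] = 0, the mean m(t) = E[X_t] satisfies the ODE m'(t) = a m(t) + b with m(0) = x_0. With a = 3, b = 6, x_0 = -1, the solution is
  m(t) = x_0 * exp(a t) + (b/a) * (exp(a t) - 1)
       = (-1) * exp(3 t) + (6/3) * (exp(3 t) - 1)
       = exp(3*t) - 2.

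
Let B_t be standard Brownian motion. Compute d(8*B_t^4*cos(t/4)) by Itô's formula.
d(8*B_t^4*cos(t/4)) = (2*B_t^2*(-B_t^2*sin(t/4) + 24*cos(t/4))) dt + (32*B_t^3*cos(t/4)) dB_t

Itô's formula for f(t, x): d f(t, B_t) = (f_t + (1/2) f_xx) dt + f_x dB_t. Compute partials of f(t, x) = 8*x^4*cos(t/4):
  f_t(t,x)  = -2*x^4*sin(t/4)
  f_x(t,x)  = 32*x^3*cos(t/4)
  f_xx(t,x) = 96*x^2*cos(t/4)
Assemble drift = f_t + (1/2) f_xx = 2*x^2*(-x^2*sin(t/4) + 24*cos(t/4)) and diffusion = f_x = 32*x^3*cos(t/4). Substituting x = B_t:
  d(8*B_t^4*cos(t/4)) = (2*B_t^2*(-B_t^2*sin(t/4) + 24*cos(t/4))) dt + (32*B_t^3*cos(t/4)) dB_t.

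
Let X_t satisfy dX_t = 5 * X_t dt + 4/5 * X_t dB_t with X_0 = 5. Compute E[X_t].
E[X_t] = 5*exp(5*t)

For GBM dX = mu X dt + sigma X dB with X_0 = x_0, apply Itô to Y = log X: dY = (mu - sigma^2/2) dt + sigma dB, so Y_t = log(x_0) + (mu - sigma^2/2) t + sigma B_t and hence X_t = x_0 * exp((mu - sigma^2/2) t + sigma B_t).
With mu = 5, sigma = 4/5, x_0 = 5, this gives:
  X_t = 5 * exp((117/25) * t + (4/5) * B_t).
Since sigma*B_t ~ Normal(0, sigma^2 t), E[exp(sigma*B_t)] = exp(sigma^2 t / 2); so E[X_t] = x_0 * exp((mu - sigma^2/2) t) * exp(sigma^2 t / 2) = x_0 * exp(mu t) = 5*exp(5*t).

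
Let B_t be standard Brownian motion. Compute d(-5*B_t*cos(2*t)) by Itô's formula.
d(-5*B_t*cos(2*t)) = (10*B_t*sin(2*t)) dt + (-5*cos(2*t)) dB_t

Itô's formula for f(t, x): d f(t, B_t) = (f_t + (1/2) f_xx) dt + f_x dB_t. Compute partials of f(t, x) = -5*x*cos(2*t):
  f_t(t,x)  = 10*x*sin(2*t)
  f_x(t,x)  = -5*cos(2*t)
  f_xx(t,x) = 0
Assemble drift = f_t + (1/2) f_xx = 10*x*sin(2*t) and diffusion = f_x = -5*cos(2*t). Substituting x = B_t:
  d(-5*B_t*cos(2*t)) = (10*B_t*sin(2*t)) dt + (-5*cos(2*t)) dB_t.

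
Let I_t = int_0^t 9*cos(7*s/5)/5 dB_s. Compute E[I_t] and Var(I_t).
E[I_t] = 0; Var(I_t) = 81*t/50 + 81*sin(14*t/5)/140

The Itô integral of a deterministic integrand f(s) has mean 0 because each increment f(s) * (B_{s+ds} - B_s) has mean 0. By the Itô isometry:
  Var( int_0^t f(s) dB_s ) = E[ (int_0^t f(s) dB_s)^2 ] = int_0^t f(s)^2 ds.
Here f(s) = 9*cos(7*s/5)/5, so f(s)^2 = 81*cos(7*s/5)^2/25. Integrate:
  int_0^t (81*cos(7*s/5)^2/25) ds = 81*t/50 + 81*sin(14*t/5)/140.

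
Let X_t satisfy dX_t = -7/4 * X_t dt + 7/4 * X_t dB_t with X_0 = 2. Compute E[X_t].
E[X_t] = 2*exp(-7*t/4)

For GBM dX = mu X dt + sigma X dB with X_0 = x_0, apply Itô to Y = log X: dY = (mu - sigma^2/2) dt + sigma dB, so Y_t = log(x_0) + (mu - sigma^2/2) t + sigma B_t and hence X_t = x_0 * exp((mu - sigma^2/2) t + sigma B_t).
With mu = -7/4, sigma = 7/4, x_0 = 2, this gives:
  X_t = 2 * exp((-105/32) * t + (7/4) * B_t).
Since sigma*B_t ~ Normal(0, sigma^2 t), E[exp(sigma*B_t)] = exp(sigma^2 t / 2); so E[X_t] = x_0 * exp((mu - sigma^2/2) t) * exp(sigma^2 t / 2) = x_0 * exp(mu t) = 2*exp(-7*t/4).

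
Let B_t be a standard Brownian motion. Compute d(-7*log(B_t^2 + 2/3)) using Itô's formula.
d(-7*log(B_t^2 + 2/3)) = (21*(3*B_t^2 - 2)/(3*B_t^2 + 2)^2) dt + (-42*B_t/(3*B_t^2 + 2)) dB_t

Itô's formula for f(B_t) gives d f(B_t) = f'(B_t) dB_t + (1/2) f''(B_t) dt. Compute derivatives of f(x) = -7*log(x^2 + 2/3):
  f'(x)  = -42*x/(3*x^2 + 2)
  f''(x) = 42*(3*x^2 - 2)/(3*x^2 + 2)^2
Substitute x = B_t and multiply the f'' term by 1/2:
  drift     = (1/2) * (42*(3*x^2 - 2)/(3*x^2 + 2)^2) evaluated at B_t = 21*(3*B_t^2 - 2)/(3*B_t^2 + 2)^2
  diffusion = (-42*x/(3*x^2 + 2)) evaluated at B_t = -42*B_t/(3*B_t^2 + 2)
Therefore d(-7*log(B_t^2 + 2/3)) = (21*(3*B_t^2 - 2)/(3*B_t^2 + 2)^2) dt + (-42*B_t/(3*B_t^2 + 2)) dB_t.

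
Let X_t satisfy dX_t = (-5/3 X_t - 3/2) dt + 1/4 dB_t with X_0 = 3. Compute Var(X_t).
Var(X_t) = 3/160 - 3*exp(-10*t/3)/160

The variance V(t) = Var(X_t) satisfies V'(t) = 2 a V(t) + c^2 with V(0) = 0 (drift coefficient is linear in X, diffusion is constant). With a = -5/3, c = 1/4, the solution is
  V(t) = (c^2 / (2 a)) * (exp(2 a t) - 1)
       = ((1/4)^2 / (2*(-5/3))) * (exp((-10/3) t) - 1)
       = 3/160 - 3*exp(-10*t/3)/160.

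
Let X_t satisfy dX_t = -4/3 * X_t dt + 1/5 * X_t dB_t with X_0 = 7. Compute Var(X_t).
Var(X_t) = (49*exp(t/25) - 49)*exp(-8*t/3)

For GBM dX = mu X dt + sigma X dB with X_0 = x_0, apply Itô to Y = log X: dY = (mu - sigma^2/2) dt + sigma dB, so Y_t = log(x_0) + (mu - sigma^2/2) t + sigma B_t and hence X_t = x_0 * exp((mu - sigma^2/2) t + sigma B_t).
With mu = -4/3, sigma = 1/5, x_0 = 7, this gives:
  X_t = 7 * exp((-203/150) * t + (1/5) * B_t).
Since sigma*B_t ~ Normal(0, sigma^2 t), E[exp(sigma*B_t)] = exp(sigma^2 t / 2); so E[X_t] = x_0 * exp((mu - sigma^2/2) t) * exp(sigma^2 t / 2) = x_0 * exp(mu t) = 7*exp(-4*t/3).
Var(X_t) = E[X_t^2] - (E[X_t])^2 = x_0^2 * exp(2 mu t) * (exp(sigma^2 t) - 1) = (49*exp(t/25) - 49)*exp(-8*t/3).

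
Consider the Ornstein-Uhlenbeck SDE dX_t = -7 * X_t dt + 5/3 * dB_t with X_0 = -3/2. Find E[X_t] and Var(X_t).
E[X_t] = -3*exp(-7*t)/2; Var(X_t) = 25/126 - 25*exp(-14*t)/126

The OU SDE dX = -theta X dt + sigma dB admits the integrating factor exp(theta t): d(exp(theta t) X_t) = sigma exp(theta t) dB_t. Integrating from 0 to t:
  X_t = x_0 * exp(-theta t) + sigma * int_0^t exp(-theta (t-s)) dB_s.
The Itô integral has mean 0 and (by the Itô isometry) variance sigma^2 * int_0^t exp(-2 theta (t - s)) ds = sigma^2 * (1 - exp(-2 theta t)) / (2 theta).
With theta = 7, sigma = 5/3, x_0 = -3/2:
  E[X_t] = -3/2 * exp(-7 t) = -3*exp(-7*t)/2
  Var(X_t) = (5/3)^2 * (1 - exp(-2*7 t)) / (2 * 7) = 25/126 - 25*exp(-14*t)/126.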